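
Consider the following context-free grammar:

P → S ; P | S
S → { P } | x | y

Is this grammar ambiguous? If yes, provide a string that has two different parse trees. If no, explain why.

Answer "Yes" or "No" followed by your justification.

No - the grammar is unambiguous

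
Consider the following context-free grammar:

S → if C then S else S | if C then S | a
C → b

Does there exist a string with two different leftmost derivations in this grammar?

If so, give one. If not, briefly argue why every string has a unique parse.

Yes - the string 'if b then if b then if b then a else a' has two distinct leftmost derivations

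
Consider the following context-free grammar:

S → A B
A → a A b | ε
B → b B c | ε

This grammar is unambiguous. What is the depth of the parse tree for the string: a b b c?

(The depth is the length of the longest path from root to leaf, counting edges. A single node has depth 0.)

3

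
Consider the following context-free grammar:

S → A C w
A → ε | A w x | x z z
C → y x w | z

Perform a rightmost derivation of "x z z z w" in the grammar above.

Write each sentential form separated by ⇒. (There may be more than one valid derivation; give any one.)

S ⇒ A C w ⇒ A z w ⇒ x z z z w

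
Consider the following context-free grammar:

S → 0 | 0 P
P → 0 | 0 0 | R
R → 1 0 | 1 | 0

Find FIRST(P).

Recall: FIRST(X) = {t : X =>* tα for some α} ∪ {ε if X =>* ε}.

We compute FIRST(P) using the standard algorithm.
FIRST(P) = {0, 1}
FIRST(R) = {0, 1}
FIRST(S) = {0}
Therefore, FIRST(P) = {0, 1}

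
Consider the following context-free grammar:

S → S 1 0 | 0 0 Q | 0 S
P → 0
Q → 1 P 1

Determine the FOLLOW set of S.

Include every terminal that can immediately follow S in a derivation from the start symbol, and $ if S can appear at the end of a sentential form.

We compute FOLLOW(S) using the standard algorithm.
FOLLOW(S) starts with {$}.
FIRST(P) = {0}
FIRST(Q) = {1}
FIRST(S) = {0}
FOLLOW(P) = {1}
FOLLOW(Q) = {$, 1}
FOLLOW(S) = {$, 1}
Therefore, FOLLOW(S) = {$, 1}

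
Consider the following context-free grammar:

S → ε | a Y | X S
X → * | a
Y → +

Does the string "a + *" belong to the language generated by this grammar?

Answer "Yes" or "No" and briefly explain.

No - no valid derivation exists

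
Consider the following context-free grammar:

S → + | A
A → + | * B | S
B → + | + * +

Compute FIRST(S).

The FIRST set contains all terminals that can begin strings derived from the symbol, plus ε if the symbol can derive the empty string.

We compute FIRST(S) using the standard algorithm.
FIRST(A) = {*, +}
FIRST(B) = {+}
FIRST(S) = {*, +}
Therefore, FIRST(S) = {*, +}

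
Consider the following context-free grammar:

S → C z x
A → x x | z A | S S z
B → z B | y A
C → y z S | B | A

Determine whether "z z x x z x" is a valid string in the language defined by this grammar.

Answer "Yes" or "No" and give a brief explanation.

Yes - a valid derivation exists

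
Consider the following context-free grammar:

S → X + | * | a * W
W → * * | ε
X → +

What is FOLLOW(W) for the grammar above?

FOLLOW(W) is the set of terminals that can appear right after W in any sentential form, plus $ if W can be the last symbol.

We compute FOLLOW(W) using the standard algorithm.
FOLLOW(S) starts with {$}.
FIRST(S) = {*, +, a}
FIRST(W) = {*, ε}
FIRST(X) = {+}
FOLLOW(S) = {$}
FOLLOW(W) = {$}
FOLLOW(X) = {+}
Therefore, FOLLOW(W) = {$}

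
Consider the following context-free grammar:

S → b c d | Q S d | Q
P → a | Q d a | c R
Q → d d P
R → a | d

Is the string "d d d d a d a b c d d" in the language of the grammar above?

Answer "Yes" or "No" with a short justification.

Yes - a valid derivation exists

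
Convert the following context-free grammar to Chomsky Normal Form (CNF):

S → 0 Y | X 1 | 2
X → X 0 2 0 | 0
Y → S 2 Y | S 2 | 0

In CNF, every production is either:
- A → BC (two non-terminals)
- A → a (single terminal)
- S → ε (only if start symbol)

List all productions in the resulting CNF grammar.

T0 → 0; T1 → 1; S → 2; T2 → 2; X → 0; Y → 0; S → T0 Y; S → X T1; X → X X0; X0 → T0 X1; X1 → T2 T0; Y → S X2; X2 → T2 Y; Y → S T2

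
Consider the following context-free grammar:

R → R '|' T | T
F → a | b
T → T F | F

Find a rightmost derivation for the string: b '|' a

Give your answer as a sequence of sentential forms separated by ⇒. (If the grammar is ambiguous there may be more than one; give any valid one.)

R ⇒ R '|' T ⇒ R '|' F ⇒ R '|' a ⇒ T '|' a ⇒ F '|' a ⇒ b '|' a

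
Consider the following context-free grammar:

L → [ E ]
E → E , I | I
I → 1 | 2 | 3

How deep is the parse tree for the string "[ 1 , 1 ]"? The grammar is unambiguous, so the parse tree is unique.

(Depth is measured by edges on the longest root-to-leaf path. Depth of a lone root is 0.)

4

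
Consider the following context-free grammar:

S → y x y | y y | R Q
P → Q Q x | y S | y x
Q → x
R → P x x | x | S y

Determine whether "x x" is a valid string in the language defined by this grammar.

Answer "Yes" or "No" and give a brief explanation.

Yes - a valid derivation exists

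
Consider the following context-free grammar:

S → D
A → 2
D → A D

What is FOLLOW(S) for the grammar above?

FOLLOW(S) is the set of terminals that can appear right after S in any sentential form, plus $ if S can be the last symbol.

We compute FOLLOW(S) using the standard algorithm.
FOLLOW(S) starts with {$}.
FIRST(A) = {2}
FIRST(D) = {2}
FIRST(S) = {2}
FOLLOW(A) = {2}
FOLLOW(D) = {$}
FOLLOW(S) = {$}
Therefore, FOLLOW(S) = {$}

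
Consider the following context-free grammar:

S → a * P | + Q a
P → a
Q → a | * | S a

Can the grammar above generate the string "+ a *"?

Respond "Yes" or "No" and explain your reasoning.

No - no valid derivation exists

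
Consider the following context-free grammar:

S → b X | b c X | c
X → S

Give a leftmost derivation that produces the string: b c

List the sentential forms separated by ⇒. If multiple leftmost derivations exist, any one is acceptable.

S ⇒ b X ⇒ b S ⇒ b c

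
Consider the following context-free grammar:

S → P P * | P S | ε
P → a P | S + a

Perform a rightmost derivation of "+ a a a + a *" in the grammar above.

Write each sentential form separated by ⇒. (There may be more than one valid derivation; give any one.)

S ⇒ P P * ⇒ P a P * ⇒ P a a P * ⇒ P a a S + a * ⇒ P a a + a * ⇒ S + a a a + a * ⇒ + a a a + a *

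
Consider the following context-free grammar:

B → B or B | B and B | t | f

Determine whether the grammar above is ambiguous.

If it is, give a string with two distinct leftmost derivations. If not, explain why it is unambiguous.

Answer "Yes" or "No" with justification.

Yes - the string 'f and f or t and f and f' has two distinct leftmost derivations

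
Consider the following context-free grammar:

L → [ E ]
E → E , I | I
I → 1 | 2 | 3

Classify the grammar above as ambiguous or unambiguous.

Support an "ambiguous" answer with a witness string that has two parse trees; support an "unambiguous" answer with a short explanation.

Unambiguous - every string in the language has a unique parse tree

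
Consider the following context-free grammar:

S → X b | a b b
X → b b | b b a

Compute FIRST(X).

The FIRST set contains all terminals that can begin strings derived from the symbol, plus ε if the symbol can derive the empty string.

We compute FIRST(X) using the standard algorithm.
FIRST(S) = {a, b}
FIRST(X) = {b}
Therefore, FIRST(X) = {b}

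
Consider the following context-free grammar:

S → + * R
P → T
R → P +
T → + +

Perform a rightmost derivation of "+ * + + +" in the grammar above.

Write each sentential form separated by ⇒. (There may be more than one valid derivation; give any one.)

S ⇒ + * R ⇒ + * P + ⇒ + * T + ⇒ + * + + +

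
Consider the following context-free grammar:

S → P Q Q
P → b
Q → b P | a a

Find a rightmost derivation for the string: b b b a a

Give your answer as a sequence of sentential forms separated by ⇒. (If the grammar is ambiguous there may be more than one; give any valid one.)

S ⇒ P Q Q ⇒ P Q a a ⇒ P b P a a ⇒ P b b a a ⇒ b b b a a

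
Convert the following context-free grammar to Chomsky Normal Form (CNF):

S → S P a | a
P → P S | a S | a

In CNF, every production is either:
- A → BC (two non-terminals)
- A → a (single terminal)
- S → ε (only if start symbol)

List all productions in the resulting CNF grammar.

TA → a; S → a; P → a; S → S X0; X0 → P TA; P → P S; P → TA S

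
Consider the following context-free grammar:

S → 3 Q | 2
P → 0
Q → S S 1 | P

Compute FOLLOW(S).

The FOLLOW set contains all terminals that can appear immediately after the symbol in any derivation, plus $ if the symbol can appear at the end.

We compute FOLLOW(S) using the standard algorithm.
FOLLOW(S) starts with {$}.
FIRST(P) = {0}
FIRST(Q) = {0, 2, 3}
FIRST(S) = {2, 3}
FOLLOW(P) = {$, 1, 2, 3}
FOLLOW(Q) = {$, 1, 2, 3}
FOLLOW(S) = {$, 1, 2, 3}
Therefore, FOLLOW(S) = {$, 1, 2, 3}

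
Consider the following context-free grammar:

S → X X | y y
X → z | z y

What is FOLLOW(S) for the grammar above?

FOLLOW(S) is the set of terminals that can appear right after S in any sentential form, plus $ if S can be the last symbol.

We compute FOLLOW(S) using the standard algorithm.
FOLLOW(S) starts with {$}.
FIRST(S) = {y, z}
FIRST(X) = {z}
FOLLOW(S) = {$}
FOLLOW(X) = {$, z}
Therefore, FOLLOW(S) = {$}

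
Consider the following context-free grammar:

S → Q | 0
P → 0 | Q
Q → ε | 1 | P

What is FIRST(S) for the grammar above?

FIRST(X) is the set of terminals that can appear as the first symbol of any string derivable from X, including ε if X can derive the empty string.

We compute FIRST(S) using the standard algorithm.
FIRST(P) = {0, 1, ε}
FIRST(Q) = {0, 1, ε}
FIRST(S) = {0, 1, ε}
Therefore, FIRST(S) = {0, 1, ε}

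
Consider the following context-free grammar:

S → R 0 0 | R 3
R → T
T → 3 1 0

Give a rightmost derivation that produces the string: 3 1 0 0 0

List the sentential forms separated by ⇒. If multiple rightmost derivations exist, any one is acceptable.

S ⇒ R 0 0 ⇒ T 0 0 ⇒ 3 1 0 0 0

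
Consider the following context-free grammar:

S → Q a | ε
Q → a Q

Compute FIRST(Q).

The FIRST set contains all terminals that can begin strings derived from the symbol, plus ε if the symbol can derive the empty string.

We compute FIRST(Q) using the standard algorithm.
FIRST(Q) = {a}
FIRST(S) = {a, ε}
Therefore, FIRST(Q) = {a}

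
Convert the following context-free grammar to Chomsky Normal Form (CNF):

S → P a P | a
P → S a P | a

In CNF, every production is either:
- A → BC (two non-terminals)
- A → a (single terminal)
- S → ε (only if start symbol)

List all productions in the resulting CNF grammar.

TA → a; S → a; P → a; S → P X0; X0 → TA P; P → S X1; X1 → TA P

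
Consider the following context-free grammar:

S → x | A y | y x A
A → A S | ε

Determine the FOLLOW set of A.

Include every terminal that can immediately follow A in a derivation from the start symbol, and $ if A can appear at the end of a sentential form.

We compute FOLLOW(A) using the standard algorithm.
FOLLOW(S) starts with {$}.
FIRST(A) = {x, y, ε}
FIRST(S) = {x, y}
FOLLOW(A) = {$, x, y}
FOLLOW(S) = {$, x, y}
Therefore, FOLLOW(A) = {$, x, y}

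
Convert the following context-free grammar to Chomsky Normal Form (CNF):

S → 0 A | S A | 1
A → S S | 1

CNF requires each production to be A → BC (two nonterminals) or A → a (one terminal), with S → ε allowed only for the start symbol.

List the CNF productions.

T0 → 0; S → 1; A → 1; S → T0 A; S → S A; A → S S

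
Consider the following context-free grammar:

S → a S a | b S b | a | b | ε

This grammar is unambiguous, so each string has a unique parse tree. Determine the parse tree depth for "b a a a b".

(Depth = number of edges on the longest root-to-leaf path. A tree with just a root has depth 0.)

3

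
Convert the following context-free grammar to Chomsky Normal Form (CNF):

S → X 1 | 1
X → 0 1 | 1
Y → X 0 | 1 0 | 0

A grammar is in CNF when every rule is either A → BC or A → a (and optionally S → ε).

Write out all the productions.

T1 → 1; S → 1; T0 → 0; X → 1; Y → 0; S → X T1; X → T0 T1; Y → X T0; Y → T1 T0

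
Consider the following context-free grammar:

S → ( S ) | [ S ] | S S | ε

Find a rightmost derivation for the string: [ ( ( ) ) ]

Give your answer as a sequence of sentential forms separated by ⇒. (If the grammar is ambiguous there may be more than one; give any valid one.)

S ⇒ [ S ] ⇒ [ ( S ) ] ⇒ [ ( ( S ) ) ] ⇒ [ ( ( ) ) ]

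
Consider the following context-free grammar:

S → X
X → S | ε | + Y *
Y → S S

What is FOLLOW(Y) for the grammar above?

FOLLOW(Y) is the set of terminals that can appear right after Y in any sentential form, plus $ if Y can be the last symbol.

We compute FOLLOW(Y) using the standard algorithm.
FOLLOW(S) starts with {$}.
FIRST(S) = {+, ε}
FIRST(X) = {+, ε}
FIRST(Y) = {+, ε}
FOLLOW(S) = {$, *, +}
FOLLOW(X) = {$, *, +}
FOLLOW(Y) = {*}
Therefore, FOLLOW(Y) = {*}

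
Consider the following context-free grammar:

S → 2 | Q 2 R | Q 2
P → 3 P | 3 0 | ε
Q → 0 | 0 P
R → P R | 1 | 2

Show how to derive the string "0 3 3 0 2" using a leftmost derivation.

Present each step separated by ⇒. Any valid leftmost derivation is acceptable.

S ⇒ Q 2 ⇒ 0 P 2 ⇒ 0 3 P 2 ⇒ 0 3 3 0 2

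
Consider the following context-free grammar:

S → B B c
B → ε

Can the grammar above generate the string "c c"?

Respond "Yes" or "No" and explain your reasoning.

No - no valid derivation exists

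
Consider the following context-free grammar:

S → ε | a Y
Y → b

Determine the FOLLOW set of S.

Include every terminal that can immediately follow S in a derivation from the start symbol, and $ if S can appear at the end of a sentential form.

We compute FOLLOW(S) using the standard algorithm.
FOLLOW(S) starts with {$}.
FIRST(S) = {a, ε}
FIRST(Y) = {b}
FOLLOW(S) = {$}
FOLLOW(Y) = {$}
Therefore, FOLLOW(S) = {$}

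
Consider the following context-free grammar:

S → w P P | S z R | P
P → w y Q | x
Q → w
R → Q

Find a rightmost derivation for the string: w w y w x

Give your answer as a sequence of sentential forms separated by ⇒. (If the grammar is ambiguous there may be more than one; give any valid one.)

S ⇒ w P P ⇒ w P x ⇒ w w y Q x ⇒ w w y w x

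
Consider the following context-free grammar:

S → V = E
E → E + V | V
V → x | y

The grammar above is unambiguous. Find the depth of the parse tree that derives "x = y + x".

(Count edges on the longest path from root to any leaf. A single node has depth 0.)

4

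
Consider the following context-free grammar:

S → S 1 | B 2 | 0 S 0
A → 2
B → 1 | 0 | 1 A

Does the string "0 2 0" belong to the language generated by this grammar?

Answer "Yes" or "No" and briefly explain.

No - no valid derivation exists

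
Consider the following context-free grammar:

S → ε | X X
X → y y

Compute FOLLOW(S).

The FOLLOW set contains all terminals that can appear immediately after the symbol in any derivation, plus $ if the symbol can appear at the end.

We compute FOLLOW(S) using the standard algorithm.
FOLLOW(S) starts with {$}.
FIRST(S) = {y, ε}
FIRST(X) = {y}
FOLLOW(S) = {$}
FOLLOW(X) = {$, y}
Therefore, FOLLOW(S) = {$}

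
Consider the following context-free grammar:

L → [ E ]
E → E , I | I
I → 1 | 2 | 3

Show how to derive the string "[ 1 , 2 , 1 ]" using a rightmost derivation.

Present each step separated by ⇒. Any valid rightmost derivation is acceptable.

L ⇒ [ E ] ⇒ [ E , I ] ⇒ [ E , 1 ] ⇒ [ E , I , 1 ] ⇒ [ E , 2 , 1 ] ⇒ [ I , 2 , 1 ] ⇒ [ 1 , 2 , 1 ]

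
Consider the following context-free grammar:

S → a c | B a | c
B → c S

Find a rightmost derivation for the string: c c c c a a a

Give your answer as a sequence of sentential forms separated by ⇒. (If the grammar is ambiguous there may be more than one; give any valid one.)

S ⇒ B a ⇒ c S a ⇒ c B a a ⇒ c c S a a ⇒ c c B a a a ⇒ c c c S a a a ⇒ c c c c a a a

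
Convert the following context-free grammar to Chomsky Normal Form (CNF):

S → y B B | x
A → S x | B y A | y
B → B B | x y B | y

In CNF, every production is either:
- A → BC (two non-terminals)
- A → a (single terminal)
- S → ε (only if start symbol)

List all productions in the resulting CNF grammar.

TY → y; S → x; TX → x; A → y; B → y; S → TY X0; X0 → B B; A → S TX; A → B X1; X1 → TY A; B → B B; B → TX X2; X2 → TY B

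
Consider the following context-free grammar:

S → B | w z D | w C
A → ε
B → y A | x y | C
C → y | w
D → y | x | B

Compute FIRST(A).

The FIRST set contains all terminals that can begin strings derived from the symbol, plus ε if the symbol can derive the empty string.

We compute FIRST(A) using the standard algorithm.
FIRST(A) = {ε}
FIRST(B) = {w, x, y}
FIRST(C) = {w, y}
FIRST(D) = {w, x, y}
FIRST(S) = {w, x, y}
Therefore, FIRST(A) = {ε}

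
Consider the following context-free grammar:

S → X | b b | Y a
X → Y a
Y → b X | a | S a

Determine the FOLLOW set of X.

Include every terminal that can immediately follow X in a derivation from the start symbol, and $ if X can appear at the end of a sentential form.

We compute FOLLOW(X) using the standard algorithm.
FOLLOW(S) starts with {$}.
FIRST(S) = {a, b}
FIRST(X) = {a, b}
FIRST(Y) = {a, b}
FOLLOW(S) = {$, a}
FOLLOW(X) = {$, a}
FOLLOW(Y) = {a}
Therefore, FOLLOW(X) = {$, a}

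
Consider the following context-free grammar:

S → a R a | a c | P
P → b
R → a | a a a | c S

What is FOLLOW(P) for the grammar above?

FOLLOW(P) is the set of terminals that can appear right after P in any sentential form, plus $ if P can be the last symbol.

We compute FOLLOW(P) using the standard algorithm.
FOLLOW(S) starts with {$}.
FIRST(P) = {b}
FIRST(R) = {a, c}
FIRST(S) = {a, b}
FOLLOW(P) = {$, a}
FOLLOW(R) = {a}
FOLLOW(S) = {$, a}
Therefore, FOLLOW(P) = {$, a}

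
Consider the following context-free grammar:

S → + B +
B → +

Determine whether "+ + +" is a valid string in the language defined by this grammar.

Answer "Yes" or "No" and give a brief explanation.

Yes - a valid derivation exists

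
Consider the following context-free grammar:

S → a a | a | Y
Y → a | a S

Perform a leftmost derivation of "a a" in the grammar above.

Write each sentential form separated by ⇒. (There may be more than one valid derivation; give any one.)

S ⇒ Y ⇒ a S ⇒ a Y ⇒ a a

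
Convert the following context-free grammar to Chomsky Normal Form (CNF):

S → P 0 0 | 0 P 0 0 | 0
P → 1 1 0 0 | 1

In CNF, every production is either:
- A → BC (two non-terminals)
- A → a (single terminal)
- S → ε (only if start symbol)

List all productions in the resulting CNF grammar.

T0 → 0; S → 0; T1 → 1; P → 1; S → P X0; X0 → T0 T0; S → T0 X1; X1 → P X2; X2 → T0 T0; P → T1 X3; X3 → T1 X4; X4 → T0 T0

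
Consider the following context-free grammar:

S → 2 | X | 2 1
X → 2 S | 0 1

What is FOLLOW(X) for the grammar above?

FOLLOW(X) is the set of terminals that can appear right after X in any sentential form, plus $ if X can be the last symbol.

We compute FOLLOW(X) using the standard algorithm.
FOLLOW(S) starts with {$}.
FIRST(S) = {0, 2}
FIRST(X) = {0, 2}
FOLLOW(S) = {$}
FOLLOW(X) = {$}
Therefore, FOLLOW(X) = {$}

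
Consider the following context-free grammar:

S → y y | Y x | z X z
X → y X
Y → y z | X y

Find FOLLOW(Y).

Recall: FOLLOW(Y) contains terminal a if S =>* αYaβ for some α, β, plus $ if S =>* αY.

We compute FOLLOW(Y) using the standard algorithm.
FOLLOW(S) starts with {$}.
FIRST(S) = {y, z}
FIRST(X) = {y}
FIRST(Y) = {y}
FOLLOW(S) = {$}
FOLLOW(X) = {y, z}
FOLLOW(Y) = {x}
Therefore, FOLLOW(Y) = {x}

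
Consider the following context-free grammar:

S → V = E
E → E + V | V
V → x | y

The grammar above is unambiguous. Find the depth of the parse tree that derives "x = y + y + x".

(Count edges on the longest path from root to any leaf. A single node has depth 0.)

5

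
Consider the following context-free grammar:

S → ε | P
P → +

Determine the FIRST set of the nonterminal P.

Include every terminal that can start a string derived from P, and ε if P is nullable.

We compute FIRST(P) using the standard algorithm.
FIRST(P) = {+}
FIRST(S) = {+, ε}
Therefore, FIRST(P) = {+}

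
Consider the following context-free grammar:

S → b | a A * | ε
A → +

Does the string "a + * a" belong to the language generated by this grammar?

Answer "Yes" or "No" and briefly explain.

No - no valid derivation exists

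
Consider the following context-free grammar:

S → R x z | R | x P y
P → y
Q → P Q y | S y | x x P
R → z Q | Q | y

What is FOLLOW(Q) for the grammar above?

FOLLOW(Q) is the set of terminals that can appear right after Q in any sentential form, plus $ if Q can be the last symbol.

We compute FOLLOW(Q) using the standard algorithm.
FOLLOW(S) starts with {$}.
FIRST(P) = {y}
FIRST(Q) = {x, y, z}
FIRST(R) = {x, y, z}
FIRST(S) = {x, y, z}
FOLLOW(P) = {$, x, y, z}
FOLLOW(Q) = {$, x, y}
FOLLOW(R) = {$, x, y}
FOLLOW(S) = {$, y}
Therefore, FOLLOW(Q) = {$, x, y}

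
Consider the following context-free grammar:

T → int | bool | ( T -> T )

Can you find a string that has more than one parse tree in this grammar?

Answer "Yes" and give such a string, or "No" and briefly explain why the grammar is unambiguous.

No - the grammar is unambiguous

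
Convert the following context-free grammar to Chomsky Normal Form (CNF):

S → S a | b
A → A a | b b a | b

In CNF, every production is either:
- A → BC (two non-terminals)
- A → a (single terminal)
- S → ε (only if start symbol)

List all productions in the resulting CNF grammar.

TA → a; S → b; TB → b; A → b; S → S TA; A → A TA; A → TB X0; X0 → TB TA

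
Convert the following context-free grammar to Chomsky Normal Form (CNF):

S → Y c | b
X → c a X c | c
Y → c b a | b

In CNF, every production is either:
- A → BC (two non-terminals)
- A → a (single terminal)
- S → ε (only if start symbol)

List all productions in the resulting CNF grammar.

TC → c; S → b; TA → a; X → c; TB → b; Y → b; S → Y TC; X → TC X0; X0 → TA X1; X1 → X TC; Y → TC X2; X2 → TB TA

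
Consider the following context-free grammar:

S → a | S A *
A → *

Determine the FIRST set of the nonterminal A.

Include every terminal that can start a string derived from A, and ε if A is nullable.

We compute FIRST(A) using the standard algorithm.
FIRST(A) = {*}
FIRST(S) = {a}
Therefore, FIRST(A) = {*}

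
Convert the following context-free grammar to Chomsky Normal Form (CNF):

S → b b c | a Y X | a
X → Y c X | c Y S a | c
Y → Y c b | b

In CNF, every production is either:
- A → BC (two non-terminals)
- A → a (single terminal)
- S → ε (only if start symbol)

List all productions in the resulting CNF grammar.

TB → b; TC → c; TA → a; S → a; X → c; Y → b; S → TB X0; X0 → TB TC; S → TA X1; X1 → Y X; X → Y X2; X2 → TC X; X → TC X3; X3 → Y X4; X4 → S TA; Y → Y X5; X5 → TC TB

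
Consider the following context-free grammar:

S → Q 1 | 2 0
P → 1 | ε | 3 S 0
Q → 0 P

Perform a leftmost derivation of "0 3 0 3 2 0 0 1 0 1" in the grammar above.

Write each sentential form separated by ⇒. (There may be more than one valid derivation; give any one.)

S ⇒ Q 1 ⇒ 0 P 1 ⇒ 0 3 S 0 1 ⇒ 0 3 Q 1 0 1 ⇒ 0 3 0 P 1 0 1 ⇒ 0 3 0 3 S 0 1 0 1 ⇒ 0 3 0 3 2 0 0 1 0 1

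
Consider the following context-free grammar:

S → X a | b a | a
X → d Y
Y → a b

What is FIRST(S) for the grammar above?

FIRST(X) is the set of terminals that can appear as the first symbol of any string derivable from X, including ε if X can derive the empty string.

We compute FIRST(S) using the standard algorithm.
FIRST(S) = {a, b, d}
FIRST(X) = {d}
FIRST(Y) = {a}
Therefore, FIRST(S) = {a, b, d}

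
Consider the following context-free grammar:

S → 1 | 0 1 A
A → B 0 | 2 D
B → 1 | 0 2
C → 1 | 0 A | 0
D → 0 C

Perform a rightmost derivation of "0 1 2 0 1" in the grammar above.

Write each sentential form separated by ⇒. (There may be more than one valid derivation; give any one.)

S ⇒ 0 1 A ⇒ 0 1 2 D ⇒ 0 1 2 0 C ⇒ 0 1 2 0 1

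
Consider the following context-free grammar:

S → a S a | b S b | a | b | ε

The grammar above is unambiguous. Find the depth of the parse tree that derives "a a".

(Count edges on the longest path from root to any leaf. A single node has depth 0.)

2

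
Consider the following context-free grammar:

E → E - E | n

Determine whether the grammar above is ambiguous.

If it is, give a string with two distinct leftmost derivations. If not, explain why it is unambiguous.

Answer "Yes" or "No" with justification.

Yes - the string 'n - n - n' has two distinct leftmost derivations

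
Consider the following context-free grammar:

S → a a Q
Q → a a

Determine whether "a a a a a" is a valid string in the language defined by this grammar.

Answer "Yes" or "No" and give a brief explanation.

No - no valid derivation exists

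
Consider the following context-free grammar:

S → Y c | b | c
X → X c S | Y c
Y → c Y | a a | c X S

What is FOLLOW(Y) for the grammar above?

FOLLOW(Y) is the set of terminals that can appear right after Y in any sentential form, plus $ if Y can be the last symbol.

We compute FOLLOW(Y) using the standard algorithm.
FOLLOW(S) starts with {$}.
FIRST(S) = {a, b, c}
FIRST(X) = {a, c}
FIRST(Y) = {a, c}
FOLLOW(S) = {$, a, b, c}
FOLLOW(X) = {a, b, c}
FOLLOW(Y) = {c}
Therefore, FOLLOW(Y) = {c}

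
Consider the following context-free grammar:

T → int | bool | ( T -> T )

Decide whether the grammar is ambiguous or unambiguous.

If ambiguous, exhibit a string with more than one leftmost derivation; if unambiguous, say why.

Unambiguous - every string in the language has a unique leftmost derivation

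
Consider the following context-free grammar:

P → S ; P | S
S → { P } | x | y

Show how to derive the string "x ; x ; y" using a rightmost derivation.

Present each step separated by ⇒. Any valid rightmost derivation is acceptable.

P ⇒ S ; P ⇒ S ; S ; P ⇒ S ; S ; S ⇒ S ; S ; y ⇒ S ; x ; y ⇒ x ; x ; y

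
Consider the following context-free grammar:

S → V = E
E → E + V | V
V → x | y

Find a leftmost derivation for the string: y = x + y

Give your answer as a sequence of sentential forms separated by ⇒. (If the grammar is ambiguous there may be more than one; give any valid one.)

S ⇒ V = E ⇒ y = E ⇒ y = E + V ⇒ y = V + V ⇒ y = x + V ⇒ y = x + y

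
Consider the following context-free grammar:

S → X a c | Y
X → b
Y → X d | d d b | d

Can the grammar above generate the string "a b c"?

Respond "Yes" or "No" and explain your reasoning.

No - no valid derivation exists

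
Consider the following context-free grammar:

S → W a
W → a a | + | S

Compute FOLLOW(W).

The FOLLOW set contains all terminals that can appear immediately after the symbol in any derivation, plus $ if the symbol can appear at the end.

We compute FOLLOW(W) using the standard algorithm.
FOLLOW(S) starts with {$}.
FIRST(S) = {+, a}
FIRST(W) = {+, a}
FOLLOW(S) = {$, a}
FOLLOW(W) = {a}
Therefore, FOLLOW(W) = {a}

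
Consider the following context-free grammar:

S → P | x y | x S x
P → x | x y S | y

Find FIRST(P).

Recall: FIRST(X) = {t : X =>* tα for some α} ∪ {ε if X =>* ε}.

We compute FIRST(P) using the standard algorithm.
FIRST(P) = {x, y}
FIRST(S) = {x, y}
Therefore, FIRST(P) = {x, y}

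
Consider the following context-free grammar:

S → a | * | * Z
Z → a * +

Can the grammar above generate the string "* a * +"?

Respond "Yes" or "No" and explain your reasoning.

Yes - a valid derivation exists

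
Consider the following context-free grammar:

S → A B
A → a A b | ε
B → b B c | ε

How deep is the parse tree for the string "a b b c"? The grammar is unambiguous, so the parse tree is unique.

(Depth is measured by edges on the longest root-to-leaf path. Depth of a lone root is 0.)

3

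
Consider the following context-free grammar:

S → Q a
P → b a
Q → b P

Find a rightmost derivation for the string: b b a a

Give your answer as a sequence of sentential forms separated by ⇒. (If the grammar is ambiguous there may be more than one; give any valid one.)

S ⇒ Q a ⇒ b P a ⇒ b b a a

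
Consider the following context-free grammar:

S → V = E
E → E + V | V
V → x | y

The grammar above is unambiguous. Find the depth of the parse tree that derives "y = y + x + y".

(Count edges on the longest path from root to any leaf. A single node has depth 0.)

5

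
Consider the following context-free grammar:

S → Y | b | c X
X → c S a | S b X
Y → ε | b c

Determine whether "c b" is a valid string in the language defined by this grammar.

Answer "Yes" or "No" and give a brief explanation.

No - no valid derivation exists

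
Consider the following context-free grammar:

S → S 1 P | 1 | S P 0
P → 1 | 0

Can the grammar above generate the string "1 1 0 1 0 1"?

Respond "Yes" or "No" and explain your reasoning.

No - no valid derivation exists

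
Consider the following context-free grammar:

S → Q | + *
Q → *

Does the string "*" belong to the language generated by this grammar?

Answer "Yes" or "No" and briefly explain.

Yes - a valid derivation exists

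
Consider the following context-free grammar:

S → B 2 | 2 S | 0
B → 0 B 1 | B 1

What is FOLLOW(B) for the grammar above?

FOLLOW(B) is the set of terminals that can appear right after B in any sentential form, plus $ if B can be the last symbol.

We compute FOLLOW(B) using the standard algorithm.
FOLLOW(S) starts with {$}.
FIRST(B) = {0}
FIRST(S) = {0, 2}
FOLLOW(B) = {1, 2}
FOLLOW(S) = {$}
Therefore, FOLLOW(B) = {1, 2}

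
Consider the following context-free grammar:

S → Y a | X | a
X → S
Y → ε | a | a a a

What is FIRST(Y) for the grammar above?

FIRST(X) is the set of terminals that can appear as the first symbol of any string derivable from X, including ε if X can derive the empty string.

We compute FIRST(Y) using the standard algorithm.
FIRST(S) = {a}
FIRST(X) = {a}
FIRST(Y) = {a, ε}
Therefore, FIRST(Y) = {a, ε}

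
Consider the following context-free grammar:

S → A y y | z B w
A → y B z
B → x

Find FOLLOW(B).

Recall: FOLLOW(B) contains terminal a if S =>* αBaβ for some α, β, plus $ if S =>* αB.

We compute FOLLOW(B) using the standard algorithm.
FOLLOW(S) starts with {$}.
FIRST(A) = {y}
FIRST(B) = {x}
FIRST(S) = {y, z}
FOLLOW(A) = {y}
FOLLOW(B) = {w, z}
FOLLOW(S) = {$}
Therefore, FOLLOW(B) = {w, z}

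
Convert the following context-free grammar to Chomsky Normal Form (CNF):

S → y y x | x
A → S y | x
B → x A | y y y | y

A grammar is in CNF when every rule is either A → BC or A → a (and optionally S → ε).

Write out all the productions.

TY → y; TX → x; S → x; A → x; B → y; S → TY X0; X0 → TY TX; A → S TY; B → TX A; B → TY X1; X1 → TY TY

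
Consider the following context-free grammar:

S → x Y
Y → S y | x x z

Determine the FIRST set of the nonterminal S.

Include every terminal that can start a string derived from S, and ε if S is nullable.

We compute FIRST(S) using the standard algorithm.
FIRST(S) = {x}
FIRST(Y) = {x}
Therefore, FIRST(S) = {x}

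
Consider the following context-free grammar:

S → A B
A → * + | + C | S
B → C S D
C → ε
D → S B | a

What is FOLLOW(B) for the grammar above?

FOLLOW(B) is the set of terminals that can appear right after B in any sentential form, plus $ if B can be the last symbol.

We compute FOLLOW(B) using the standard algorithm.
FOLLOW(S) starts with {$}.
FIRST(A) = {*, +}
FIRST(B) = {*, +}
FIRST(C) = {ε}
FIRST(D) = {*, +, a}
FIRST(S) = {*, +}
FOLLOW(A) = {*, +}
FOLLOW(B) = {$, *, +, a}
FOLLOW(C) = {*, +}
FOLLOW(D) = {$, *, +, a}
FOLLOW(S) = {$, *, +, a}
Therefore, FOLLOW(B) = {$, *, +, a}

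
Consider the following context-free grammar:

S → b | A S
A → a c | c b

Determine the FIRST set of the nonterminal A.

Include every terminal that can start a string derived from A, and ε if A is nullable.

We compute FIRST(A) using the standard algorithm.
FIRST(A) = {a, c}
FIRST(S) = {a, b, c}
Therefore, FIRST(A) = {a, c}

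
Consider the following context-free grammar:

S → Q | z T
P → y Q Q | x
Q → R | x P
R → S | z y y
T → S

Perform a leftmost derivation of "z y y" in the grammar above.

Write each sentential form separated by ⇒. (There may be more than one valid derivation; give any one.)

S ⇒ Q ⇒ R ⇒ z y y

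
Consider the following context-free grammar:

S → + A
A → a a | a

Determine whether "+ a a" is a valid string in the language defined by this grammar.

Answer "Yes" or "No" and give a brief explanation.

Yes - a valid derivation exists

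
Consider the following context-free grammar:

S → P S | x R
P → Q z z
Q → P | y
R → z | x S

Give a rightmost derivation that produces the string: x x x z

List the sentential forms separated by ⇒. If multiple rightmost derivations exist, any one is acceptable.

S ⇒ x R ⇒ x x S ⇒ x x x R ⇒ x x x z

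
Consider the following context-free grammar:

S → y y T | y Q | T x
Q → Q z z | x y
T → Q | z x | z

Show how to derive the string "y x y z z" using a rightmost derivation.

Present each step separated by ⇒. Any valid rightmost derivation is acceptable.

S ⇒ y Q ⇒ y Q z z ⇒ y x y z z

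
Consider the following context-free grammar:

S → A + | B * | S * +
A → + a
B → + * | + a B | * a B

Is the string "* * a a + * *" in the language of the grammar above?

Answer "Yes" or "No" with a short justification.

No - no valid derivation exists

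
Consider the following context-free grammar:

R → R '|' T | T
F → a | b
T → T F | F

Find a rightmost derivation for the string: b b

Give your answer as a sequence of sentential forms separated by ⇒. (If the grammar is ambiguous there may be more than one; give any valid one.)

R ⇒ T ⇒ T F ⇒ T b ⇒ F b ⇒ b b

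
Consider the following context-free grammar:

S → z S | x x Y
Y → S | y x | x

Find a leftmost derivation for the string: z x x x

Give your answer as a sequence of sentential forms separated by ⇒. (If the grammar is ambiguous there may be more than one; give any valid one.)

S ⇒ z S ⇒ z x x Y ⇒ z x x x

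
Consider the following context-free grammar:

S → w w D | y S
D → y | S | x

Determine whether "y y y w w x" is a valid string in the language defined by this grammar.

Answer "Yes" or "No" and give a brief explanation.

Yes - a valid derivation exists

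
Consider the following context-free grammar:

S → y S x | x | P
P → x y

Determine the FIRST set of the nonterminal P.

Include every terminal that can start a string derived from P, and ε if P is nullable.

We compute FIRST(P) using the standard algorithm.
FIRST(P) = {x}
FIRST(S) = {x, y}
Therefore, FIRST(P) = {x}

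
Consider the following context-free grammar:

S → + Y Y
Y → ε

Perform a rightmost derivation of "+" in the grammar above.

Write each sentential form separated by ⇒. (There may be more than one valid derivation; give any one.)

S ⇒ + Y Y ⇒ + Y ⇒ +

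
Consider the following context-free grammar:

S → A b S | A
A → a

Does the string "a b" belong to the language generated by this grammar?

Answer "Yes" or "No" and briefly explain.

No - no valid derivation exists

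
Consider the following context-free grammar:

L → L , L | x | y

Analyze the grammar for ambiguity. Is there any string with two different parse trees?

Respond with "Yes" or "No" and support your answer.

Yes - the string 'x , x , y , y , y , y' has two distinct parse trees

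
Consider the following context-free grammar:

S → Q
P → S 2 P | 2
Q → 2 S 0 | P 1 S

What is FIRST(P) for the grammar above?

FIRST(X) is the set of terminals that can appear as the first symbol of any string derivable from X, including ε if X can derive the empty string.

We compute FIRST(P) using the standard algorithm.
FIRST(P) = {2}
FIRST(Q) = {2}
FIRST(S) = {2}
Therefore, FIRST(P) = {2}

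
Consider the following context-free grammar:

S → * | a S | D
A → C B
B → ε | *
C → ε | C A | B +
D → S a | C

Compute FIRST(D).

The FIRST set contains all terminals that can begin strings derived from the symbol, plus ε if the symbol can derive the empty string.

We compute FIRST(D) using the standard algorithm.
FIRST(A) = {*, +, ε}
FIRST(B) = {*, ε}
FIRST(C) = {*, +, ε}
FIRST(D) = {*, +, a, ε}
FIRST(S) = {*, +, a, ε}
Therefore, FIRST(D) = {*, +, a, ε}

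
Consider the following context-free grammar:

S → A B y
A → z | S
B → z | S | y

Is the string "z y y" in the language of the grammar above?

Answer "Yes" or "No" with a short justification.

Yes - a valid derivation exists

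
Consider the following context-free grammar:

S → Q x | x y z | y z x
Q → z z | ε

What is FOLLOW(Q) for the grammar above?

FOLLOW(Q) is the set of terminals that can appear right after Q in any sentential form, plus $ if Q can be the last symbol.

We compute FOLLOW(Q) using the standard algorithm.
FOLLOW(S) starts with {$}.
FIRST(Q) = {z, ε}
FIRST(S) = {x, y, z}
FOLLOW(Q) = {x}
FOLLOW(S) = {$}
Therefore, FOLLOW(Q) = {x}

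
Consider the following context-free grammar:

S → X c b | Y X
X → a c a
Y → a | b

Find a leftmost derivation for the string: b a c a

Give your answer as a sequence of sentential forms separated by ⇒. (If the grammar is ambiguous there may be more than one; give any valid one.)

S ⇒ Y X ⇒ b X ⇒ b a c a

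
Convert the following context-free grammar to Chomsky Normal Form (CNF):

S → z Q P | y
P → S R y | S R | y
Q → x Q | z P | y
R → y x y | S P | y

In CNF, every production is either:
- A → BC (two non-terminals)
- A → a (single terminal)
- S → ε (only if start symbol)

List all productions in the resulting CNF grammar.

TZ → z; S → y; TY → y; P → y; TX → x; Q → y; R → y; S → TZ X0; X0 → Q P; P → S X1; X1 → R TY; P → S R; Q → TX Q; Q → TZ P; R → TY X2; X2 → TX TY; R → S P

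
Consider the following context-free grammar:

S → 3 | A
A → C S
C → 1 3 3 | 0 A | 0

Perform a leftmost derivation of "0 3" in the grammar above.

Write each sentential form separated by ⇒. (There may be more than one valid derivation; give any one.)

S ⇒ A ⇒ C S ⇒ 0 S ⇒ 0 3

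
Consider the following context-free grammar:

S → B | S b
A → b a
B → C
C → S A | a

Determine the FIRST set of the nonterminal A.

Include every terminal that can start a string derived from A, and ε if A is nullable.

We compute FIRST(A) using the standard algorithm.
FIRST(A) = {b}
FIRST(B) = {a}
FIRST(C) = {a}
FIRST(S) = {a}
Therefore, FIRST(A) = {b}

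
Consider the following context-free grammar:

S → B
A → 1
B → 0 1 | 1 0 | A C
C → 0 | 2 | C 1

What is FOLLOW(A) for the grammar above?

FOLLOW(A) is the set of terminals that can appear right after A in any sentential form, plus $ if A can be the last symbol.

We compute FOLLOW(A) using the standard algorithm.
FOLLOW(S) starts with {$}.
FIRST(A) = {1}
FIRST(B) = {0, 1}
FIRST(C) = {0, 2}
FIRST(S) = {0, 1}
FOLLOW(A) = {0, 2}
FOLLOW(B) = {$}
FOLLOW(C) = {$, 1}
FOLLOW(S) = {$}
Therefore, FOLLOW(A) = {0, 2}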